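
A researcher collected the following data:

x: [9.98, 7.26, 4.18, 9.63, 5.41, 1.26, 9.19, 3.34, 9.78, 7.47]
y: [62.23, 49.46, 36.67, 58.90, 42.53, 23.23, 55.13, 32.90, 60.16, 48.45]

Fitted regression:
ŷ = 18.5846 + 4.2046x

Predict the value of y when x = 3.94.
ŷ = 35.1507

To predict y for x = 3.94, substitute into the regression equation:

ŷ = 18.5846 + 4.2046 × 3.94
ŷ = 18.5846 + 16.5661
ŷ = 35.1507

This is a point prediction; actual observations scatter around it by roughly the residual standard deviation.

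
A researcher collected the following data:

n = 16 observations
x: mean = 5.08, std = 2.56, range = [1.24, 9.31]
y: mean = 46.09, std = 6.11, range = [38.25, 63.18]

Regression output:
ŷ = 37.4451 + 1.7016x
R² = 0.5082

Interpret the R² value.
R² = 0.5082 means 50.82% of the variation in y is explained by the linear relationship with x. This indicates a moderate fit.

The coefficient of determination R² is the fraction of the total variation in y that the fitted line accounts for.

Here R² = 0.5082:
- Explained: 50.82% of the variation in y
- Unexplained (residual): 100% − 50.82% = 49.18%
- Rule of thumb (below 0.3 weak; 0.3 to below 0.7 moderate; 0.7 and above strong) → moderate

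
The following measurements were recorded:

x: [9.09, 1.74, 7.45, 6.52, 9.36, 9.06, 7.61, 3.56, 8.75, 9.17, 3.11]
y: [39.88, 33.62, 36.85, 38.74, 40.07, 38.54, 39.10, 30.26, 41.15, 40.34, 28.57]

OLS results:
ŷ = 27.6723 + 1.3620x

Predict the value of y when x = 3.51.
ŷ = 32.4529

To predict y for x = 3.51, substitute into the regression equation:

ŷ = 27.6723 + 1.3620 × 3.51
ŷ = 27.6723 + 4.7806
ŷ = 32.4529

This is a point prediction; actual observations scatter around it by roughly the residual standard deviation.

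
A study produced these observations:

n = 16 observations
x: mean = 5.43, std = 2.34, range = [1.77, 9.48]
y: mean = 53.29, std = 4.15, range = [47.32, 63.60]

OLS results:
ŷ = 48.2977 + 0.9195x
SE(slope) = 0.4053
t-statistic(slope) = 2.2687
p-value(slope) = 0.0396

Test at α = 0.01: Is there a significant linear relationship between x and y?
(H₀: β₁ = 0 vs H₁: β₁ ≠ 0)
Since p-value = 0.0396 ≥ α = 0.01, fail to reject H₀ — the slope is not significantly different from 0.

Hypothesis test for the slope coefficient:

H₀: β₁ = 0 (no linear relationship)
H₁: β₁ ≠ 0 (linear relationship exists)

Test statistic: t = β̂₁ / SE(β̂₁) = 0.9195 / 0.4053 = 2.2687

The p-value (0.0396) is the probability, under H₀, of a t-statistic at least as extreme as |t| = 2.2687 (two-sided, df = n − 2 = 14).

Decision rule: reject H₀ if p-value < α.
p-value = 0.0396 ≥ α = 0.01 → fail to reject H₀.

There is not sufficient evidence at the 1% significance level to conclude that a linear relationship exists between x and y.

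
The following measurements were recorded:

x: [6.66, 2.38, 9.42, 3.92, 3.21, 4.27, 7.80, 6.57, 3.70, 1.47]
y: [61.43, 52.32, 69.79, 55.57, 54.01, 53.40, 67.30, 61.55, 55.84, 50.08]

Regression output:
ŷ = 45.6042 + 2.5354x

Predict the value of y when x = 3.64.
ŷ = 54.8331

x = 3.64 lies inside the observed range [1.47, 9.42], so the fitted equation applies directly:

ŷ = 45.6042 + 2.5354 × 3.64
ŷ = 45.6042 + 9.2289
ŷ = 54.8331

This is a point prediction; actual observations scatter around it by roughly the residual standard deviation.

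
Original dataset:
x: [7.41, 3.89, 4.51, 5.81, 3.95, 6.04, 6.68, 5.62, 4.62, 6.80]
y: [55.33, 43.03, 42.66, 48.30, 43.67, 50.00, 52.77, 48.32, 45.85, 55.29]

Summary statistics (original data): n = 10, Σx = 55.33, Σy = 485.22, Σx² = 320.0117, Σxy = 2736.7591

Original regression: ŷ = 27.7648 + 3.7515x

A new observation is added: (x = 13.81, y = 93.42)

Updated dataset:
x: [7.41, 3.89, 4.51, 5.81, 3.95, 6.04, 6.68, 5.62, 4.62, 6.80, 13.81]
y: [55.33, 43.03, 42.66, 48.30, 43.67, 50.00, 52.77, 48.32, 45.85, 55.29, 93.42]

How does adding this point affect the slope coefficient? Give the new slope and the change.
Adding the point moves β₁ from 3.7515 to 5.1197, i.e. it increases by 1.3682 (+36.5%).

The new point has HIGH LEVERAGE: x = 13.81 is far from the original mean x̄ = 55.33/10 ≈ 5.53 (original range [3.89, 7.41]).

Step 1: Update the sums with the new point (n goes from 10 to 11)
Σx  = 55.33 + 13.81 = 69.14
Σy  = 485.22 + 93.42 = 578.64
Σx² = 320.0117 + 13.81² = 320.0117 + 190.7161 = 510.7278
Σxy = 2736.7591 + 13.81×93.42 = 2736.7591 + 1290.1302 = 4026.8893

Step 2: Recompute the slope with b₁ = (nΣxy − ΣxΣy) / (nΣx² − (Σx)²)
Numerator   = 11×4026.8893 − 69.14×578.64 = 44295.7823 − 40007.1696 = 4288.6127
Denominator = 11×510.7278 − 69.14² = 5618.0058 − 4780.3396 = 837.6662
b₁(new) = 4288.6127 / 837.6662 = 5.1197

(Same formula on the original sums: (10×2736.7591 − 55.33×485.22) / (10×320.0117 − 55.33²) = 520.3684 / 138.7081 = 3.7515, matching the given fit.)

Step 3: Change in slope
Δβ₁ = 5.1197 − 3.7515 = +1.3682
Relative change = +1.3682 / 3.7515 × 100% = +36.5%
→ the slope increases when the point is added.

Because the point sits above the extension of the original line at a high-leverage x, it tilts the fit up.
In practice: investigate whether it comes from the same population as the rest of the sample.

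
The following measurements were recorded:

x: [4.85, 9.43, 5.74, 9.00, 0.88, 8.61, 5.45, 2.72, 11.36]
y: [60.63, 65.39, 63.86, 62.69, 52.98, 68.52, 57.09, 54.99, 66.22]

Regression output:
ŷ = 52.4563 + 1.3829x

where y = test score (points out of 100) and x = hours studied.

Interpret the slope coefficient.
On average, test score is about 1.3829 points higher for every extra hour of study time.

The slope β₁ = 1.3829 gives the rate at which the fitted test score changes with study time.

Interpretation:
- Study time up by 1 hour → predicted test score increases by 1.3829 points
- This is a linear approximation: the same per-unit change is assumed across the whole observed x range
- The slope describes association in these data, not necessarily a causal effect

(β₀ = 52.4563 is the fitted value at x = 0 and is not part of the slope interpretation.)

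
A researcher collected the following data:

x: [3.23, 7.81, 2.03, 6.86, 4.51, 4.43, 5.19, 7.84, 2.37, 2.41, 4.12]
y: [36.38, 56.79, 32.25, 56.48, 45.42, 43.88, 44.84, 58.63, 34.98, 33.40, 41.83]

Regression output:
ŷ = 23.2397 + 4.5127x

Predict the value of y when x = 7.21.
ŷ = 55.7763

x = 7.21 lies inside the observed range [2.03, 7.84], so the fitted equation applies directly:

ŷ = 23.2397 + 4.5127 × 7.21
ŷ = 23.2397 + 32.5366
ŷ = 55.7763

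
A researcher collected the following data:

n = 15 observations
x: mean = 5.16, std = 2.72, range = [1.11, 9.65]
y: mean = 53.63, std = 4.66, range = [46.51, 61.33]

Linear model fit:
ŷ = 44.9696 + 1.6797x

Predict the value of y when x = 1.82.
ŷ = 48.0267

Plug x = 1.82 into the fitted line:

ŷ = 44.9696 + 1.6797 × 1.82
ŷ = 44.9696 + 3.0571
ŷ = 48.0267

This is the fitted mean response at that x — an individual observation would come with a wider prediction interval.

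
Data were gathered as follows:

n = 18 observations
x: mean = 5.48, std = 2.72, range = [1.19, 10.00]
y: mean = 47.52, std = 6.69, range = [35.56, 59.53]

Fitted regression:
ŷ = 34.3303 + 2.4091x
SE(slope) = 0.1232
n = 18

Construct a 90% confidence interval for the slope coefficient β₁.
The 90% CI for β₁ is (2.1940, 2.6242)

Confidence interval for the slope:

The 90% CI for β₁ is: β̂₁ ± t*(α/2, n-2) × SE(β̂₁)

Step 1: Find critical t-value
- Confidence level = 0.9
- Degrees of freedom = n - 2 = 18 - 2 = 16
- t*(α/2, 16) = 1.7459

Step 2: Calculate margin of error
Margin = 1.7459 × 0.1232 = 0.2151

Step 3: Construct interval
CI = 2.4091 ± 0.2151
CI = (2.1940, 2.6242)

Interpretation: We are 90% confident that the true slope β₁ lies between 2.1940 and 2.6242.
Since 0 is outside the interval, a two-sided test at α = 0.10 would reject H₀: β₁ = 0.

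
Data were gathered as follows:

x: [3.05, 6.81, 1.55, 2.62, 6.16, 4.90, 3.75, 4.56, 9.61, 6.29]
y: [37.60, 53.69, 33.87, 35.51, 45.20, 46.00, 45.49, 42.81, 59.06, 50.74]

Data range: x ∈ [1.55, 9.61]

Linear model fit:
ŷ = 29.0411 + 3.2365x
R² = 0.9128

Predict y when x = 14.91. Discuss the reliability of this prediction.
ŷ = 77.2973, but this is extrapolation (above the data range [1.55, 9.61]) and may be unreliable.

Prediction calculation:
ŷ = 29.0411 + 3.2365 × 14.91
ŷ = 77.2973

Reliability:
- Data range: x ∈ [1.55, 9.61]
- Prediction point: x = 14.91 is 5.30 units above the observed range → this is EXTRAPOLATION, not interpolation

Why that matters here:
- There are no observations near this x to validate the fitted line there
- The standard error of prediction grows with (x − x̄)², and x = 14.91 is far from x̄ = 4.93

A defensible statement: 'if the linear trend continued to x = 14.91, y would be about 77.2973' — the premise is untested.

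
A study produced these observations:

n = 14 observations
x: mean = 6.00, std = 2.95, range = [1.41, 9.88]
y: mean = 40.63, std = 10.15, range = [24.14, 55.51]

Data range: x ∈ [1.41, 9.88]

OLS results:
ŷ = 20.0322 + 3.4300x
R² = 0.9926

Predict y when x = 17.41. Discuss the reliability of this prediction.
ŷ = 79.7485 (extrapolation — x = 17.41 lies outside [1.41, 9.88], so reliability is low).

Prediction calculation:
ŷ = 20.0322 + 3.4300 × 17.41
ŷ = 79.7485

Reliability:
- Data range: x ∈ [1.41, 9.88]
- Prediction point: x = 17.41 is 7.53 units above the observed range → this is EXTRAPOLATION, not interpolation

Why that matters here:
- R² describes fit only over the sampled x values; it says nothing about behaviour beyond them
- Real relationships often flatten, saturate, or turn nonlinear at extremes

A defensible statement: 'if the linear trend continued to x = 17.41, y would be about 79.7485' — the premise is untested.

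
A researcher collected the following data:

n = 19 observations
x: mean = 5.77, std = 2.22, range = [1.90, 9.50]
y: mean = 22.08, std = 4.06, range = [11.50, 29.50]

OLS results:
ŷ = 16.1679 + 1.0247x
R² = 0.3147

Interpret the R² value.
R² = 0.3147 means 31.47% of the variation in y is explained by the linear relationship with x. This indicates a moderate fit.

R² = 1 − SS_res/SS_tot compares the residual scatter to the total scatter of y about its mean.

Here R² = 0.3147:
- Explained: 31.47% of the variation in y
- Unexplained (residual): 100% − 31.47% = 68.53%
- Rule of thumb (below 0.3 weak; 0.3 to below 0.7 moderate; 0.7 and above strong) → moderate

Note: R² never decreases when predictors are added, so it should not be used alone to compare models of different size.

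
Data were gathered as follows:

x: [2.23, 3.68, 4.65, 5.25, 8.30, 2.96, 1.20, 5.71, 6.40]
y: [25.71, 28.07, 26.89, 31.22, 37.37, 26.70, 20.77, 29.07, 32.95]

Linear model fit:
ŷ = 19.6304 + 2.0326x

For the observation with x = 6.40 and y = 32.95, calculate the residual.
Residual = 0.3110

The residual is the difference between the actual value and the predicted value:

Residual = y - ŷ

Step 1: Calculate predicted value
ŷ = 19.6304 + 2.0326 × 6.40
ŷ = 32.6390

Step 2: Calculate residual
Residual = 32.95 - 32.6390
Residual = 0.3110

Sign check: y > ŷ, so the point is above the line and the fit underestimates here.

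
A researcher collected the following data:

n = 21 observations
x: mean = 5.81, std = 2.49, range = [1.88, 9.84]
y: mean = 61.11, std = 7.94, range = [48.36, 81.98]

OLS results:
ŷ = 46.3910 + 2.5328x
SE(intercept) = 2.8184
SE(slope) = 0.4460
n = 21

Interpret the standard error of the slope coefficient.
SE(β̂₁) = 0.4460 is the estimated standard deviation of the slope estimate across repeated samples; relative to β̂₁ = 2.5328 that is 17.6%, a precise estimate.

SE(β̂₁) = s / √Sxx, where s is the residual standard deviation and Sxx = Σ(x − x̄)². It is the yardstick for how far β̂₁ = 2.5328 could plausibly be from the true slope.

Relative precision:
- SE / |β̂₁| = 0.4460 / 2.5328 = 17.6%
- Rule of thumb (under 20%: precise; 20% to under 50%: moderately precise; 50% or more: imprecise) → precise

Link to interval estimation: a confidence interval for β₁ is β̂₁ ± t* × 0.4460, so SE sets the half-width per unit of t*.

What drives SE(β̂₁): more residual scatter → larger SE.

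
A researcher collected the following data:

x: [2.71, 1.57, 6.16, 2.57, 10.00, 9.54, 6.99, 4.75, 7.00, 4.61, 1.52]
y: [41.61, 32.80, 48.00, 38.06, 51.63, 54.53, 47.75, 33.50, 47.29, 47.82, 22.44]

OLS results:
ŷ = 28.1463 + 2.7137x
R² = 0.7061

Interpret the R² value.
R² = 0.7061 means 70.61% of the variation in y is explained by the linear relationship with x. This indicates a strong fit.

R² (coefficient of determination) measures the proportion of variance in y explained by the regression model.

Here R² = 0.7061:
- Explained: 70.61% of the variation in y
- Unexplained (residual): 100% − 70.61% = 29.39%
- Rule of thumb (below 0.3 weak; 0.3 to below 0.7 moderate; 0.7 and above strong) → strong

Equivalently, for simple linear regression R² = r², so |r| = √0.7061 ≈ 0.8403.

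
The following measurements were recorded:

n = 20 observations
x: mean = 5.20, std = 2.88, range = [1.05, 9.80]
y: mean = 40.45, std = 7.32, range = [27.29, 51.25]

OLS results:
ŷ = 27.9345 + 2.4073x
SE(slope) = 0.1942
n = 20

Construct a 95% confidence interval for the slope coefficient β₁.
The 95% CI for β₁ is (1.9993, 2.8153)

Confidence interval for the slope:

The 95% CI for β₁ is: β̂₁ ± t*(α/2, n-2) × SE(β̂₁)

Step 1: Find critical t-value
- Confidence level = 0.95
- Degrees of freedom = n - 2 = 20 - 2 = 18
- t*(α/2, 18) = 2.1009

Step 2: Calculate margin of error
Margin = 2.1009 × 0.1942 = 0.4080

Step 3: Construct interval
CI = 2.4073 ± 0.4080
CI = (1.9993, 2.8153)

Interpretation: intervals built this way capture the true β₁ in 95% of repeated samples; here the plausible range for the per-unit effect of x on y is 1.9993 to 2.8153.
Since 0 is outside the interval, a two-sided test at α = 0.05 would reject H₀: β₁ = 0.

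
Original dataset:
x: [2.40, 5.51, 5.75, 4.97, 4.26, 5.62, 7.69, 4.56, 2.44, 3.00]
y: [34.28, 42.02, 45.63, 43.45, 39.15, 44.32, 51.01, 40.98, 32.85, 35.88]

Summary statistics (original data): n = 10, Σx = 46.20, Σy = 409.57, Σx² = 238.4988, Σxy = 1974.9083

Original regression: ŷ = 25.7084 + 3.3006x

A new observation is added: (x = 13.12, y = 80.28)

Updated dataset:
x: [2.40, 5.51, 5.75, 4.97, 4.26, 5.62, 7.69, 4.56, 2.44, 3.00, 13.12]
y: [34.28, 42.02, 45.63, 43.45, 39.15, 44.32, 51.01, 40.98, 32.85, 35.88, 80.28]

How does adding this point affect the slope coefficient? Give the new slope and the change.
New slope β₁ = 4.2602 versus 3.3006 before: a change of +0.9596 (+29.1%).

The new point has HIGH LEVERAGE: x = 13.12 is far from the original mean x̄ = 46.20/10 ≈ 4.62 (original range [2.40, 7.69]).

Step 1: Update the sums with the new point (n goes from 10 to 11)
Σx  = 46.20 + 13.12 = 59.32
Σy  = 409.57 + 80.28 = 489.85
Σx² = 238.4988 + 13.12² = 238.4988 + 172.1344 = 410.6332
Σxy = 1974.9083 + 13.12×80.28 = 1974.9083 + 1053.2736 = 3028.1819

Step 2: Recompute the slope with b₁ = (nΣxy − ΣxΣy) / (nΣx² − (Σx)²)
Numerator   = 11×3028.1819 − 59.32×489.85 = 33310.0009 − 29057.9020 = 4252.0989
Denominator = 11×410.6332 − 59.32² = 4516.9652 − 3518.8624 = 998.1028
b₁(new) = 4252.0989 / 998.1028 = 4.2602

(Same formula on the original sums: (10×1974.9083 − 46.20×409.57) / (10×238.4988 − 46.20²) = 826.9490 / 250.5480 = 3.3006, matching the given fit.)

Step 3: Change in slope
Δβ₁ = 4.2602 − 3.3006 = +0.9596
Relative change = +0.9596 / 3.3006 × 100% = +29.1%
→ the slope increases when the point is added.

Because the point sits above the extension of the original line at a high-leverage x, it tilts the fit up.
In practice: investigate whether it comes from the same population as the rest of the sample.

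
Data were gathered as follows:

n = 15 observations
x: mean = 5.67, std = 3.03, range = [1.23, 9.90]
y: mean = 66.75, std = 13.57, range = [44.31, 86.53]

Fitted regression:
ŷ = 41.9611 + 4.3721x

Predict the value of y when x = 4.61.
ŷ = 62.1165

To predict y for x = 4.61, substitute into the regression equation:

ŷ = 41.9611 + 4.3721 × 4.61
ŷ = 41.9611 + 20.1554
ŷ = 62.1165

This is the fitted mean response at that x — an individual observation would come with a wider prediction interval.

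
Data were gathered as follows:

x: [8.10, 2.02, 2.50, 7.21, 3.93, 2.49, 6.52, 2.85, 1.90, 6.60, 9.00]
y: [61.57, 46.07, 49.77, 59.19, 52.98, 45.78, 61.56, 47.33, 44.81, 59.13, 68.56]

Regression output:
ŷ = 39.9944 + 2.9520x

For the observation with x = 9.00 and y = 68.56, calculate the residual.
Residual = 1.9976

The residual is the difference between the actual value and the predicted value:

Residual = y - ŷ

Step 1: Calculate predicted value
ŷ = 39.9944 + 2.9520 × 9.00
ŷ = 66.5624

Step 2: Calculate residual
Residual = 68.56 - 66.5624
Residual = 1.9976

Sign check: y > ŷ, so the point is above the line and the fit underestimates here.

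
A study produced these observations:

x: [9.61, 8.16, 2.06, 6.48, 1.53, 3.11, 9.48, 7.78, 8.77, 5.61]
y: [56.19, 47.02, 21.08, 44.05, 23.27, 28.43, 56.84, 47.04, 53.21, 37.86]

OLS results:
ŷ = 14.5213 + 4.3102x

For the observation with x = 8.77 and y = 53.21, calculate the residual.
Residual = 0.8882

The residual is the difference between the actual value and the predicted value:

Residual = y - ŷ

Step 1: Calculate predicted value
ŷ = 14.5213 + 4.3102 × 8.77
ŷ = 52.3218

Step 2: Calculate residual
Residual = 53.21 - 52.3218
Residual = 0.8882

Interpretation: the model underestimates the actual value by 0.8882 at this point (positive residual → observation lies above the fitted line).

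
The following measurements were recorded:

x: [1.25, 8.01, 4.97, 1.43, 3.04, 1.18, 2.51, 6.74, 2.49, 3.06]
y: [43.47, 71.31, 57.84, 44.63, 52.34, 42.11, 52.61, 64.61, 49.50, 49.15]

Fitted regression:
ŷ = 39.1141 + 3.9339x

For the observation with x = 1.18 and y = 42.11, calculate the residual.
Residual = -1.6461

The residual is the difference between the actual value and the predicted value:

Residual = y - ŷ

Step 1: Calculate predicted value
ŷ = 39.1141 + 3.9339 × 1.18
ŷ = 43.7561

Step 2: Calculate residual
Residual = 42.11 - 43.7561
Residual = -1.6461

Sign check: y < ŷ, so the point is below the line and the fit overestimates here.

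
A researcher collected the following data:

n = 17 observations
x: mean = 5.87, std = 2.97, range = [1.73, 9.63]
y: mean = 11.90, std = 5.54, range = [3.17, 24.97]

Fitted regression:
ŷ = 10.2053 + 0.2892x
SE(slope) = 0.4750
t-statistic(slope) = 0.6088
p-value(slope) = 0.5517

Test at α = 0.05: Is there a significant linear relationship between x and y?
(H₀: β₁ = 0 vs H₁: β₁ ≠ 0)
p-value = 0.5517 ≥ α = 0.05, so we fail to reject H₀. The relationship is not significant.

Hypothesis test for the slope coefficient:

H₀: β₁ = 0 (no linear relationship)
H₁: β₁ ≠ 0 (linear relationship exists)

Test statistic: t = β̂₁ / SE(β̂₁) = 0.2892 / 0.4750 = 0.6088

The p-value (0.5517) is the probability, under H₀, of a t-statistic at least as extreme as |t| = 0.6088 (two-sided, df = n − 2 = 15).

Decision rule: reject H₀ if p-value < α.
p-value = 0.5517 ≥ α = 0.05 → fail to reject H₀.

At α = 0.05 the data do not provide convincing evidence of a nonzero slope.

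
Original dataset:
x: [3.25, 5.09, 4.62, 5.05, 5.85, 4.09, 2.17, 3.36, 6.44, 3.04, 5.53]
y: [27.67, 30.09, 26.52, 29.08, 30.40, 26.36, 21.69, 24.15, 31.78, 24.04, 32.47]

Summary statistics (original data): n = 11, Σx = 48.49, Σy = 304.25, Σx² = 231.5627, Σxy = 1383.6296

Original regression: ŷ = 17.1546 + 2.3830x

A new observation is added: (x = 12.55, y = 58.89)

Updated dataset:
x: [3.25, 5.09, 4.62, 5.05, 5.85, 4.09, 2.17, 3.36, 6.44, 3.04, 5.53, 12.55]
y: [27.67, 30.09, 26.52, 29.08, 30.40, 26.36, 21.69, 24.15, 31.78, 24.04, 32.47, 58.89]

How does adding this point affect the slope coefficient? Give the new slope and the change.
The slope changes from 2.3830 to 3.5065 (change of +1.1235, or +47.1%).

The new point has HIGH LEVERAGE: x = 12.55 is far from the original mean x̄ = 48.49/11 ≈ 4.41 (original range [2.17, 6.44]).

Step 1: Update the sums with the new point (n goes from 11 to 12)
Σx  = 48.49 + 12.55 = 61.04
Σy  = 304.25 + 58.89 = 363.14
Σx² = 231.5627 + 12.55² = 231.5627 + 157.5025 = 389.0652
Σxy = 1383.6296 + 12.55×58.89 = 1383.6296 + 739.0695 = 2122.6991

Step 2: Recompute the slope with b₁ = (nΣxy − ΣxΣy) / (nΣx² − (Σx)²)
Numerator   = 12×2122.6991 − 61.04×363.14 = 25472.3892 − 22166.0656 = 3306.3236
Denominator = 12×389.0652 − 61.04² = 4668.7824 − 3725.8816 = 942.9008
b₁(new) = 3306.3236 / 942.9008 = 3.5065

(Same formula on the original sums: (11×1383.6296 − 48.49×304.25) / (11×231.5627 − 48.49²) = 466.8431 / 195.9096 = 2.3830, matching the given fit.)

Step 3: Change in slope
Δβ₁ = 3.5065 − 2.3830 = +1.1235
Relative change = +1.1235 / 2.3830 × 100% = +47.1%
→ the slope increases when the point is added.

Because the point sits above the extension of the original line at a high-leverage x, it tilts the fit up.
In practice: check such a point for data-entry or measurement error.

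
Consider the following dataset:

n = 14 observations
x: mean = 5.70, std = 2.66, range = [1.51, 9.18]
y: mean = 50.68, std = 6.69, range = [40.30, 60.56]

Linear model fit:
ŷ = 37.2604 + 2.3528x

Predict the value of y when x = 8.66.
ŷ = 57.6356

To predict y for x = 8.66, substitute into the regression equation:

ŷ = 37.2604 + 2.3528 × 8.66
ŷ = 37.2604 + 20.3752
ŷ = 57.6356

This is the fitted mean response at that x — an individual observation would come with a wider prediction interval.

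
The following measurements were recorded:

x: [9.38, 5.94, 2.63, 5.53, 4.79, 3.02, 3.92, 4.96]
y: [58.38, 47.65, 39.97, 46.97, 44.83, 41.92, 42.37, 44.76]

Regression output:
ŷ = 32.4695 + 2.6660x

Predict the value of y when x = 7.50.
ŷ = 52.4645

x = 7.50 lies inside the observed range [2.63, 9.38], so the fitted equation applies directly:

ŷ = 32.4695 + 2.6660 × 7.50
ŷ = 32.4695 + 19.9950
ŷ = 52.4645

This is the fitted mean response at that x — an individual observation would come with a wider prediction interval.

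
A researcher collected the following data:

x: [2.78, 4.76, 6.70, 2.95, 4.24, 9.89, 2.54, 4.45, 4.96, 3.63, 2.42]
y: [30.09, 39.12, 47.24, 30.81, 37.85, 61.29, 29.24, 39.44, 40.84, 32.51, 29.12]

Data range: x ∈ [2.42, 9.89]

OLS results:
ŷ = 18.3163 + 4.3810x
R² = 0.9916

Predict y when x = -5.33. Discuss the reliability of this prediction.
The equation gives ŷ = -5.0344; however x = -5.33 is 7.75 units below the observed range, so this extrapolated value should not be trusted.

Prediction calculation:
ŷ = 18.3163 + 4.3810 × (-5.33)
ŷ = -5.0344

Reliability:
- Data range: x ∈ [2.42, 9.89]
- Prediction point: x = -5.33 is 7.75 units below the observed range → this is EXTRAPOLATION, not interpolation

Why that matters here:
- R² describes fit only over the sampled x values; it says nothing about behaviour beyond them
- Real relationships often flatten, saturate, or turn nonlinear at extremes
- There are no observations near this x to validate the fitted line there

Report the number if required, but flag clearly that it is an extrapolation.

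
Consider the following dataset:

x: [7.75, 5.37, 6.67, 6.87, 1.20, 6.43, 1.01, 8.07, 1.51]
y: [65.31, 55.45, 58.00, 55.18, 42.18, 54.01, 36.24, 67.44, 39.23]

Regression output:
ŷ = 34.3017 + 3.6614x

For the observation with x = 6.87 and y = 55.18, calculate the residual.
Residual = -4.2755

The residual is the difference between the actual value and the predicted value:

Residual = y - ŷ

Step 1: Calculate predicted value
ŷ = 34.3017 + 3.6614 × 6.87
ŷ = 59.4555

Step 2: Calculate residual
Residual = 55.18 - 59.4555
Residual = -4.2755

The residual is negative, so the observed y = 55.18 sits below the regression line (the line overestimates it by 4.2755).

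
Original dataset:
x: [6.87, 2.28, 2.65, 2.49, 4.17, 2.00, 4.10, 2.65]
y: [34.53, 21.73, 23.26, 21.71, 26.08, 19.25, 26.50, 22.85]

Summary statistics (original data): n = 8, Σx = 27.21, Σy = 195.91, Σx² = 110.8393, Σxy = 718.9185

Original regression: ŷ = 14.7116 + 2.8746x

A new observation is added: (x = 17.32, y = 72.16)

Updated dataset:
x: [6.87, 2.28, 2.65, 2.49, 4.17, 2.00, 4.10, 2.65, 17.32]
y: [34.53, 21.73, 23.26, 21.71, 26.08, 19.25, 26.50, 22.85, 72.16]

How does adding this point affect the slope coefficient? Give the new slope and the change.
New slope β₁ = 3.3721 versus 2.8746 before: a change of +0.4975 (+17.3%).

The new point has HIGH LEVERAGE: x = 17.32 is far from the original mean x̄ = 27.21/8 ≈ 3.40 (original range [2.00, 6.87]).

Step 1: Update the sums with the new point (n goes from 8 to 9)
Σx  = 27.21 + 17.32 = 44.53
Σy  = 195.91 + 72.16 = 268.07
Σx² = 110.8393 + 17.32² = 110.8393 + 299.9824 = 410.8217
Σxy = 718.9185 + 17.32×72.16 = 718.9185 + 1249.8112 = 1968.7297

Step 2: Recompute the slope with b₁ = (nΣxy − ΣxΣy) / (nΣx² − (Σx)²)
Numerator   = 9×1968.7297 − 44.53×268.07 = 17718.5673 − 11937.1571 = 5781.4102
Denominator = 9×410.8217 − 44.53² = 3697.3953 − 1982.9209 = 1714.4744
b₁(new) = 5781.4102 / 1714.4744 = 3.3721

(Same formula on the original sums: (8×718.9185 − 27.21×195.91) / (8×110.8393 − 27.21²) = 420.6369 / 146.3303 = 2.8746, matching the given fit.)

Step 3: Change in slope
Δβ₁ = 3.3721 − 2.8746 = +0.4975
Relative change = +0.4975 / 2.8746 × 100% = +17.3%
→ the slope increases when the point is added.

A high-leverage point only changes the slope if it is off the original line; here y = 72.16 is above the original trend, so the slope increases.
In practice: check such a point for data-entry or measurement error.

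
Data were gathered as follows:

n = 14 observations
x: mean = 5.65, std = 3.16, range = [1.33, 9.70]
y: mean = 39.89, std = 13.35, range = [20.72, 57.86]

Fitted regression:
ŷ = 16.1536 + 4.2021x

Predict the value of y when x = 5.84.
ŷ = 40.6939

Plug x = 5.84 into the fitted line:

ŷ = 16.1536 + 4.2021 × 5.84
ŷ = 16.1536 + 24.5403
ŷ = 40.6939

This is a point prediction; actual observations scatter around it by roughly the residual standard deviation.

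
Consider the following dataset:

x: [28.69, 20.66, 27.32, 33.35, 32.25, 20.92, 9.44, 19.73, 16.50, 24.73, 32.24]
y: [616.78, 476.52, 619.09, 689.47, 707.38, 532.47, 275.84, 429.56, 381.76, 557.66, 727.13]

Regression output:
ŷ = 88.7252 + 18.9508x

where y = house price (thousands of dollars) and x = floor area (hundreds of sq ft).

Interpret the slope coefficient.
On average, house price is about 18.9508 thousand dollars higher for every extra hundred sq ft of floor area.

The slope β₁ = 18.9508 gives the rate at which the fitted house price changes with floor area.

Interpretation:
- Floor area up by 1 hundred sq ft → predicted house price increases by 18.9508 thousand dollars
- This is a linear approximation: the same per-unit change is assumed across the whole observed x range

The intercept β₀ = 88.7252 is the predicted house price when floor area = 0; since the smallest observed x is 9.44, this is an extrapolation and mainly anchors the line.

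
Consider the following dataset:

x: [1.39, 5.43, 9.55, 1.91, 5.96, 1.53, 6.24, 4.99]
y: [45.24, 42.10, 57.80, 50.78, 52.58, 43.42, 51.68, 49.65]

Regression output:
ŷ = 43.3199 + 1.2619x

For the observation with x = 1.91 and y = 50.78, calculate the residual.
Residual = 5.0499

The residual is the difference between the actual value and the predicted value:

Residual = y - ŷ

Step 1: Calculate predicted value
ŷ = 43.3199 + 1.2619 × 1.91
ŷ = 45.7301

Step 2: Calculate residual
Residual = 50.78 - 45.7301
Residual = 5.0499

The residual is positive, so the observed y = 50.78 sits above the regression line (the line underestimates it by 5.0499).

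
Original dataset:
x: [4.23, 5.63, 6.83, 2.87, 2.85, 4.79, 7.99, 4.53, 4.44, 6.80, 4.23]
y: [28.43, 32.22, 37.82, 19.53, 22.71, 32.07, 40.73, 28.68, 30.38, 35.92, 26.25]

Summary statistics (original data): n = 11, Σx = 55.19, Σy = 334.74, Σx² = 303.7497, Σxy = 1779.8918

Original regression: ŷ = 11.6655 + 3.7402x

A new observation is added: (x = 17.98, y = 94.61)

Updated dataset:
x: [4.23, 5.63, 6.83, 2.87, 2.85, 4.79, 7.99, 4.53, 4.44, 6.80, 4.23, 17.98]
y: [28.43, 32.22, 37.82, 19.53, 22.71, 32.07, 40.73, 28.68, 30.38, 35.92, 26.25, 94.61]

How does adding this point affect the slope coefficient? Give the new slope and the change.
The slope changes from 3.7402 to 4.7713 (change of +1.0311, or +27.6%).

The new point has HIGH LEVERAGE: x = 17.98 is far from the original mean x̄ = 55.19/11 ≈ 5.02 (original range [2.85, 7.99]).

Step 1: Update the sums with the new point (n goes from 11 to 12)
Σx  = 55.19 + 17.98 = 73.17
Σy  = 334.74 + 94.61 = 429.35
Σx² = 303.7497 + 17.98² = 303.7497 + 323.2804 = 627.0301
Σxy = 1779.8918 + 17.98×94.61 = 1779.8918 + 1701.0878 = 3480.9796

Step 2: Recompute the slope with b₁ = (nΣxy − ΣxΣy) / (nΣx² − (Σx)²)
Numerator   = 12×3480.9796 − 73.17×429.35 = 41771.7552 − 31415.5395 = 10356.2157
Denominator = 12×627.0301 − 73.17² = 7524.3612 − 5353.8489 = 2170.5123
b₁(new) = 10356.2157 / 2170.5123 = 4.7713

(Same formula on the original sums: (11×1779.8918 − 55.19×334.74) / (11×303.7497 − 55.19²) = 1104.5092 / 295.3106 = 3.7402, matching the given fit.)

Step 3: Change in slope
Δβ₁ = 4.7713 − 3.7402 = +1.0311
Relative change = +1.0311 / 3.7402 × 100% = +27.6%
→ the slope increases when the point is added.

Because the point sits above the extension of the original line at a high-leverage x, it tilts the fit up.
In practice: examine leverage (hᵢ) and Cook's distance rather than deleting it automatically; check such a point for data-entry or measurement error.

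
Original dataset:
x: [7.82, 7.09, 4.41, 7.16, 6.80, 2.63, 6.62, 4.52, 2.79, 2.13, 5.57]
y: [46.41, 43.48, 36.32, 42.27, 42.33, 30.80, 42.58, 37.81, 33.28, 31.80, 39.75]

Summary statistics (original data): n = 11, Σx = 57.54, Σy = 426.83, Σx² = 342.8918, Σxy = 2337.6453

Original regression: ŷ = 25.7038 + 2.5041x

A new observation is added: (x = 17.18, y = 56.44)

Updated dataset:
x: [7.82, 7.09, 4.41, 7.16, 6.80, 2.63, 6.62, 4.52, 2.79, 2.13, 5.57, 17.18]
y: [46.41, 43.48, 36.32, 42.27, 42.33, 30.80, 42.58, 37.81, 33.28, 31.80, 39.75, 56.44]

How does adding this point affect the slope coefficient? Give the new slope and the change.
The slope changes from 2.5041 to 1.7254 (change of -0.7787, or -31.1%).

The new point has HIGH LEVERAGE: x = 17.18 is far from the original mean x̄ = 57.54/11 ≈ 5.23 (original range [2.13, 7.82]).

Step 1: Update the sums with the new point (n goes from 11 to 12)
Σx  = 57.54 + 17.18 = 74.72
Σy  = 426.83 + 56.44 = 483.27
Σx² = 342.8918 + 17.18² = 342.8918 + 295.1524 = 638.0442
Σxy = 2337.6453 + 17.18×56.44 = 2337.6453 + 969.6392 = 3307.2845

Step 2: Recompute the slope with b₁ = (nΣxy − ΣxΣy) / (nΣx² − (Σx)²)
Numerator   = 12×3307.2845 − 74.72×483.27 = 39687.4140 − 36109.9344 = 3577.4796
Denominator = 12×638.0442 − 74.72² = 7656.5304 − 5583.0784 = 2073.4520
b₁(new) = 3577.4796 / 2073.4520 = 1.7254

(Same formula on the original sums: (11×2337.6453 − 57.54×426.83) / (11×342.8918 − 57.54²) = 1154.3001 / 460.9582 = 2.5041, matching the given fit.)

Step 3: Change in slope
Δβ₁ = 1.7254 − 2.5041 = -0.7787
Relative change = -0.7787 / 2.5041 × 100% = -31.1%
→ the slope decreases when the point is added.

A high-leverage point only changes the slope if it is off the original line; here y = 56.44 is below the original trend, so the slope decreases.
In practice: investigate whether it comes from the same population as the rest of the sample; check such a point for data-entry or measurement error.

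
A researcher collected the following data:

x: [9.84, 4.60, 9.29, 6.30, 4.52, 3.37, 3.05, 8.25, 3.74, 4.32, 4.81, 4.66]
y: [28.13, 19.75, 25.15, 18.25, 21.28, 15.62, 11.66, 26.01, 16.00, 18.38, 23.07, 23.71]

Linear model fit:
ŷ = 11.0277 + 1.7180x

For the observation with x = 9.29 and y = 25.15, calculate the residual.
Residual = -1.8379

The residual is the difference between the actual value and the predicted value:

Residual = y - ŷ

Step 1: Calculate predicted value
ŷ = 11.0277 + 1.7180 × 9.29
ŷ = 26.9879

Step 2: Calculate residual
Residual = 25.15 - 26.9879
Residual = -1.8379

Interpretation: the model overestimates the actual value by 1.8379 at this point (negative residual → observation lies below the fitted line).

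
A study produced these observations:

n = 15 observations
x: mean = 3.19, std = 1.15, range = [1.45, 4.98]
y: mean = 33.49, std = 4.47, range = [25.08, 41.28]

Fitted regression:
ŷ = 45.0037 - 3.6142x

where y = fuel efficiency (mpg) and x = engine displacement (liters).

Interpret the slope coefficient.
For each additional liter of engine displacement, predicted fuel efficiency decreases by approximately 3.6142 mpg.

β₁ = -3.6142 is the change in predicted fuel efficiency (mpg) per additional liter of engine displacement.

Interpretation:
- Engine displacement up by 1 liter → predicted fuel efficiency decreases by 3.6142 mpg
- This is a linear approximation: the same per-unit change is assumed across the whole observed x range
- The slope describes association in these data, not necessarily a causal effect

(β₀ = 45.0037 is the fitted value at x = 0 and is not part of the slope interpretation.)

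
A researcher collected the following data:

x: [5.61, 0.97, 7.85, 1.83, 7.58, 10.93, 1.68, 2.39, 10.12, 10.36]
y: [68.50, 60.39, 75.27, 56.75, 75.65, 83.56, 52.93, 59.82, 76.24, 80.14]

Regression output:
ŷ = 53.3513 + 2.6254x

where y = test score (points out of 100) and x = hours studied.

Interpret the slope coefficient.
For each additional hour of study time, predicted test score increases by approximately 2.6254 points.

β₁ = 2.6254 is the change in predicted test score (points) per additional hour of study time.

Interpretation:
- Study time up by 1 hour → predicted test score increases by 2.6254 points
- This is a linear approximation: the same per-unit change is assumed across the whole observed x range
- The sign (+) gives the direction; the magnitude 2.6254 gives the size of the effect per hour

(β₀ = 53.3513 is the fitted value at x = 0 and is not part of the slope interpretation.)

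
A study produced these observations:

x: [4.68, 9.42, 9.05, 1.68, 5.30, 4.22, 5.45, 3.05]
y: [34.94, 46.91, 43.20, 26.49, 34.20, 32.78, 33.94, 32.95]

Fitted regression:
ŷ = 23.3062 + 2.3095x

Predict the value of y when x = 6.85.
ŷ = 39.1263

x = 6.85 lies inside the observed range [1.68, 9.42], so the fitted equation applies directly:

ŷ = 23.3062 + 2.3095 × 6.85
ŷ = 23.3062 + 15.8201
ŷ = 39.1263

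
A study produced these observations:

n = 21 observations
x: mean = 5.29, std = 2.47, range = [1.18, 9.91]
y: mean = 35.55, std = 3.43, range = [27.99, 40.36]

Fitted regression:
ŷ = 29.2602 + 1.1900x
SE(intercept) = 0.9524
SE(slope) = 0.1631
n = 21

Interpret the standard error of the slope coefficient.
The slope 1.1900 is pinned down to within about ±0.1631 (one SE) by these data — relative uncertainty 13.7%, i.e. precise.

SE(β̂₁) = 0.1631 says: if we drew many samples of n = 21 from the same population and refit each time, the fitted slopes would scatter with a standard deviation of roughly 0.1631 around the true β₁.

Relative precision:
- SE / |β̂₁| = 0.1631 / 1.1900 = 13.7%
- Rule of thumb (under 20%: precise; 20% to under 50%: moderately precise; 50% or more: imprecise) → precise

Link to interval estimation: a confidence interval for β₁ is β̂₁ ± t* × 0.1631, so SE sets the half-width per unit of t*.

What drives SE(β̂₁): larger n (here n = 21) → smaller SE; more residual scatter → larger SE; wider spread of x values → smaller SE.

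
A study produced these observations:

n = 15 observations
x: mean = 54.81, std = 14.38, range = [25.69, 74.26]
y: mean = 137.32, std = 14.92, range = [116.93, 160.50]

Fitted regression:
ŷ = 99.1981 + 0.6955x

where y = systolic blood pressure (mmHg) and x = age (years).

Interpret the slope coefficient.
An increase of one year in age is associated with a 0.6955 mmHg increase in predicted blood pressure.

The slope coefficient β₁ = 0.6955 represents the marginal effect of age on blood pressure.

Interpretation:
- Age up by 1 year → predicted blood pressure increases by 0.6955 mmHg
- This is a linear approximation: the same per-unit change is assumed across the whole observed x range

(β₀ = 99.1981 is the fitted value at x = 0 and is not part of the slope interpretation.)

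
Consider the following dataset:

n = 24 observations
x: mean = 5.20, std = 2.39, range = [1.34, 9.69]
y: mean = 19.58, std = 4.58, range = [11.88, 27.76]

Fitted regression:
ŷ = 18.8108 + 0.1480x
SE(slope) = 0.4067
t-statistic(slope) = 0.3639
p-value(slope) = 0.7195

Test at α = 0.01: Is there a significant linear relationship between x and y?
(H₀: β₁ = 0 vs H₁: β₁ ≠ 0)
p-value = 0.7195 ≥ α = 0.01, so we fail to reject H₀. The relationship is not significant.

Hypothesis test for the slope coefficient:

H₀: β₁ = 0 (no linear relationship)
H₁: β₁ ≠ 0 (linear relationship exists)

Test statistic: t = β̂₁ / SE(β̂₁) = 0.1480 / 0.4067 = 0.3639

p = 0.7195: how often a slope estimate this far from 0 (in SE units) would arise by chance if β₁ were truly 0.

Decision rule: reject H₀ if p-value < α.
p-value = 0.7195 ≥ α = 0.01 → fail to reject H₀.

Conclusion: the linear association between x and y is not significant at the 1% level.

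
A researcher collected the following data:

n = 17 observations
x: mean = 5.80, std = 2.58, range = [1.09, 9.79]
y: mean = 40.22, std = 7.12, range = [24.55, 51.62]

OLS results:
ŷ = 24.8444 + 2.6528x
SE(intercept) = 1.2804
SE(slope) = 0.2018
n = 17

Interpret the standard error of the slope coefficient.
SE(slope) = 0.2018 measures the uncertainty in the estimated slope. The coefficient is estimated precisely (SE/|β̂₁| = 7.6%).

SE(β̂₁) = 0.2018 says: if we drew many samples of n = 17 from the same population and refit each time, the fitted slopes would scatter with a standard deviation of roughly 0.2018 around the true β₁.

Relative precision:
- SE / |β̂₁| = 0.2018 / 2.6528 = 7.6%
- Rule of thumb (under 20%: precise; 20% to under 50%: moderately precise; 50% or more: imprecise) → precise

Rough 95% range (±2 SE): 2.6528 ± 0.4036 → (2.2492, 3.0564).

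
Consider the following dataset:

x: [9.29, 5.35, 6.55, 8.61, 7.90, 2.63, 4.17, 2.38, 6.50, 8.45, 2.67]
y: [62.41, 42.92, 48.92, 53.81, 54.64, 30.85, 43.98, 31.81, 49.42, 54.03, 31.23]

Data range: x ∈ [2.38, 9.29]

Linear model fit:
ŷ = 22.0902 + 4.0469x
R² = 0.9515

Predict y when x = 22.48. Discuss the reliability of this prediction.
ŷ = 113.0645 (extrapolation — x = 22.48 lies outside [2.38, 9.29], so reliability is low).

Prediction calculation:
ŷ = 22.0902 + 4.0469 × 22.48
ŷ = 113.0645

Reliability:
- Data range: x ∈ [2.38, 9.29]
- Prediction point: x = 22.48 is 13.19 units above the observed range → this is EXTRAPOLATION, not interpolation

Why that matters here:
- There are no observations near this x to validate the fitted line there
- The standard error of prediction grows with (x − x̄)², and x = 22.48 is far from x̄ = 5.86
- Real relationships often flatten, saturate, or turn nonlinear at extremes

Report the number if required, but flag clearly that it is an extrapolation.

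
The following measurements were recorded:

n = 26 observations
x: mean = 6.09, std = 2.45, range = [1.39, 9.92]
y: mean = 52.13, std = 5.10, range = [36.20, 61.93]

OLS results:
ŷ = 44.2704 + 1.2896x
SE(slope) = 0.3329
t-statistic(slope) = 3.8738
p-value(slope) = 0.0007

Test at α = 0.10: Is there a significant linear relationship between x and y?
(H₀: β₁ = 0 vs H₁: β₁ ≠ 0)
Reject H₀: p-value = 0.0007 < α = 0.10. The linear relationship is significant at the 10% level.

Hypothesis test for the slope coefficient:

H₀: β₁ = 0 (no linear relationship)
H₁: β₁ ≠ 0 (linear relationship exists)

Test statistic: t = β̂₁ / SE(β̂₁) = 1.2896 / 0.3329 = 3.8738

With df = 24, the two-sided p-value for |t| = 3.8738 is 0.0007.

Decision rule: reject H₀ if p-value < α.
p-value = 0.0007 < α = 0.10 → reject H₀.

At α = 0.10 the data do provide convincing evidence of a nonzero slope.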